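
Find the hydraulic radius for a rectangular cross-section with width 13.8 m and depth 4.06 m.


For a rectangular section:
Flow area A = b * y = 13.8 * 4.06 = 56.03 m^2.
Wetted perimeter P = b + 2y = 13.8 + 2*4.06 = 21.92 m.
Hydraulic radius R = A/P = 56.03 / 21.92 = 2.556 m.

2.556


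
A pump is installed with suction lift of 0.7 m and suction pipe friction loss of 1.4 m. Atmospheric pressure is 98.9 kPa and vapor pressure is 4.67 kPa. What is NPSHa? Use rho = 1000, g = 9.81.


NPSHa = p_atm/(rho*g) - z_s - hf_s - p_vap/(rho*g).
p_atm/(rho*g) = 98.9*1000 / (1000*9.81) = 10.082 m.
p_vap/(rho*g) = 4.67*1000 / (1000*9.81) = 0.476 m.
NPSHa = 10.082 - 0.7 - 1.4 - 0.476
      = 7.51 m.

7.51


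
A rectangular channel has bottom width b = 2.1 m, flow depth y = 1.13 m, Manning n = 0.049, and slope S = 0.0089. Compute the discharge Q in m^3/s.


For a rectangular channel, the cross-sectional area A = b * y = 2.1 * 1.13 = 2.37 m^2.
The wetted perimeter P = b + 2y = 2.1 + 2*1.13 = 4.36 m.
Hydraulic radius R = A/P = 2.37/4.36 = 0.5443 m.
Velocity V = (1/n)*R^(2/3)*S^(1/2) = (1/0.049)*0.5443^(2/3)*0.0089^(1/2) = 1.2834 m/s.
Discharge Q = A * V = 2.37 * 1.2834 = 3.046 m^3/s.

3.046


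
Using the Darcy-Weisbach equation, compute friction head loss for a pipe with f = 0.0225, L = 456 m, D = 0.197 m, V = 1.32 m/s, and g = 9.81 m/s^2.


Darcy-Weisbach equation: h_f = f * (L/D) * V^2/(2g).
f * L/D = 0.0225 * 456/0.197 = 52.0812.
V^2/(2g) = 1.32^2 / (2*9.81) = 1.7424 / 19.62 = 0.0888 m.
h_f = 52.0812 * 0.0888 = 4.625 m.

4.625


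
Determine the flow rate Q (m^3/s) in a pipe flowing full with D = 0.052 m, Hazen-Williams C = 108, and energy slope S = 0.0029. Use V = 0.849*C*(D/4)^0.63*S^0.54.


For a full circular pipe, R = D/4 = 0.052/4 = 0.013 m.
V = 0.849 * 108 * 0.013^0.63 * 0.0029^0.54
  = 0.849 * 108 * 0.064831 * 0.042628
  = 0.2534 m/s.
Pipe area A = pi*D^2/4 = pi*0.052^2/4 = 0.0021 m^2.
Q = A * V = 0.0021 * 0.2534 = 0.0005 m^3/s.

0.0005


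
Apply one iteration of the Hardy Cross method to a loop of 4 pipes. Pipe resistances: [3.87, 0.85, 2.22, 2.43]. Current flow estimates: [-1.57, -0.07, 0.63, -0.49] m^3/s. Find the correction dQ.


Numerator terms (r*Q*|Q|): 3.87*-1.57*|-1.57| = -9.5392; 0.85*-0.07*|-0.07| = -0.0042; 2.22*0.63*|0.63| = 0.8811; 2.43*-0.49*|-0.49| = -0.5834.
Sum of numerator = -9.2457.
Denominator terms (r*|Q|): 3.87*|-1.57| = 6.0759; 0.85*|-0.07| = 0.0595; 2.22*|0.63| = 1.3986; 2.43*|-0.49| = 1.1907.
2 * sum of denominator = 2 * 8.7247 = 17.4494.
dQ = --9.2457 / 17.4494 = 0.5299 m^3/s.

0.5299


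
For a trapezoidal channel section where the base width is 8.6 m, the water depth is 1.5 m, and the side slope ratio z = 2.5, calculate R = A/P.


For a trapezoidal section with side slope z:
A = (b + z*y)*y = (8.6 + 2.5*1.5)*1.5 = 18.525 m^2.
P = b + 2*y*sqrt(1 + z^2) = 8.6 + 2*1.5*sqrt(1 + 2.5^2) = 16.678 m.
R = A/P = 18.525 / 16.678 = 1.1108 m.

1.1108


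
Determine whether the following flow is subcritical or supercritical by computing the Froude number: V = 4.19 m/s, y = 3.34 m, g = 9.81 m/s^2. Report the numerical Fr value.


The Froude number is defined as Fr = V / sqrt(g*y).
g*y = 9.81 * 3.34 = 32.7654.
sqrt(g*y) = sqrt(32.7654) = 5.7241.
Fr = 4.19 / 5.7241 = 0.732.
Since Fr < 1, the flow is subcritical.

0.732


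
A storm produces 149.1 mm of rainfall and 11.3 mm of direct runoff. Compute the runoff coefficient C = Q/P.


The runoff coefficient C = runoff depth / rainfall depth.
C = 11.3 / 149.1
  = 0.0758.

0.0758


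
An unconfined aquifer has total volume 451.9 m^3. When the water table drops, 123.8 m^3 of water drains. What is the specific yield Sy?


Specific yield Sy = Volume drained / Total volume.
Sy = 123.8 / 451.9
   = 0.274.

0.274


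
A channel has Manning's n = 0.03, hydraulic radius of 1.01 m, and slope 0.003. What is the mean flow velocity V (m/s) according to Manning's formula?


Manning's equation gives V = (1/n) * R^(2/3) * S^(1/2).
First, compute R^(2/3) = 1.01^(2/3) = 1.0067.
Next, S^(1/2) = 0.003^(1/2) = 0.054772.
Then 1/n = 1/0.03 = 33.33.
V = 33.33 * 1.0067 * 0.054772 = 1.8379 m/s.

1.8379


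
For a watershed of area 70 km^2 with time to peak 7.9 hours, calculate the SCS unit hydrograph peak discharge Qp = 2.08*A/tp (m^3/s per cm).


SCS formula: Qp = 2.08 * A / tp.
Qp = 2.08 * 70 / 7.9
   = 145.6 / 7.9
   = 18.43 m^3/s per cm.

18.43


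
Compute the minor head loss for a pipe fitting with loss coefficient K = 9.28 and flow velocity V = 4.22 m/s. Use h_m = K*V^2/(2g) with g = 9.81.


Minor loss formula: h_m = K * V^2/(2g).
V^2 = 4.22^2 = 17.8084.
V^2/(2g) = 17.8084 / 19.62 = 0.9077 m.
h_m = 9.28 * 0.9077 = 8.4231 m.

8.4231


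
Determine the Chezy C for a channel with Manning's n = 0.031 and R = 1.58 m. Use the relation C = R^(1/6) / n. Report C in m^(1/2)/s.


The Chezy coefficient relates to Manning's n through C = R^(1/6) / n.
R^(1/6) = 1.58^(1/6) = 1.079219.
C = 1.079219 / 0.031 = 34.81 m^(1/2)/s.

34.81


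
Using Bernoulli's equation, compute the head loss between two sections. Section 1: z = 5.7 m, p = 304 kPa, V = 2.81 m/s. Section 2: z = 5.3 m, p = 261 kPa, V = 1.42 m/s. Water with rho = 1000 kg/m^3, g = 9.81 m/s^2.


Total head at each section: H = z + p/(rho*g) + V^2/(2g).
H1 = 5.7 + 304*1000/(1000*9.81) + 2.81^2/(2*9.81)
   = 5.7 + 30.989 + 0.4025
   = 37.091 m.
H2 = 5.3 + 261*1000/(1000*9.81) + 1.42^2/(2*9.81)
   = 5.3 + 26.606 + 0.1028
   = 32.008 m.
h_L = H1 - H2 = 37.091 - 32.008 = 5.083 m.

5.083


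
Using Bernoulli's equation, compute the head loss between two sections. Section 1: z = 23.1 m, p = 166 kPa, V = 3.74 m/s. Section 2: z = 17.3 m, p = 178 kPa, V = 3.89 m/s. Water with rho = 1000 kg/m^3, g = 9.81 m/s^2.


Total head at each section: H = z + p/(rho*g) + V^2/(2g).
H1 = 23.1 + 166*1000/(1000*9.81) + 3.74^2/(2*9.81)
   = 23.1 + 16.922 + 0.7129
   = 40.734 m.
H2 = 17.3 + 178*1000/(1000*9.81) + 3.89^2/(2*9.81)
   = 17.3 + 18.145 + 0.7713
   = 36.216 m.
h_L = H1 - H2 = 40.734 - 36.216 = 4.518 m.

4.518


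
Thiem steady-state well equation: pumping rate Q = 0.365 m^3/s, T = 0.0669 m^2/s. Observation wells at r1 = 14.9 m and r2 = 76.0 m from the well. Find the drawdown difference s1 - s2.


Thiem equation: s1 - s2 = Q/(2*pi*T) * ln(r2/r1).
ln(r2/r1) = ln(76.0/14.9) = 1.6294.
Q/(2*pi*T) = 0.365 / (2*pi*0.0669) = 0.365 / 0.4203 = 0.8683.
s1 - s2 = 0.8683 * 1.6294 = 1.4148 m.

1.4148


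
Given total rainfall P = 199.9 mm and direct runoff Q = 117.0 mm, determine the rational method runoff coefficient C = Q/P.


The runoff coefficient C = runoff depth / rainfall depth.
C = 117.0 / 199.9
  = 0.5853.

0.5853


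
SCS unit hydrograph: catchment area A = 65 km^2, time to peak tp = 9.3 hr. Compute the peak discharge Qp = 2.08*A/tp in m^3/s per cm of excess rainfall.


SCS formula: Qp = 2.08 * A / tp.
Qp = 2.08 * 65 / 9.3
   = 135.2 / 9.3
   = 14.54 m^3/s per cm.

14.54


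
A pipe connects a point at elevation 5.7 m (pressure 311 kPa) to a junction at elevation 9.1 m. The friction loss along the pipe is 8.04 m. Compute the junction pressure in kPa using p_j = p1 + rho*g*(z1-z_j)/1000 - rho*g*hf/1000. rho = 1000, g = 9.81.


Junction pressure: p_j = p1 + rho*g*(z1 - z_j)/1000 - rho*g*hf/1000.
Elevation term = 1000*9.81*(5.7 - 9.1)/1000 = -33.354 kPa.
Friction term = 1000*9.81*8.04/1000 = 78.872 kPa.
p_j = 311 + -33.354 - 78.872 = 198.77 kPa.

198.77


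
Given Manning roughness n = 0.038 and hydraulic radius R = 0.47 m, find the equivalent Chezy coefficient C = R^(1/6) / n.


The Chezy coefficient relates to Manning's n through C = R^(1/6) / n.
R^(1/6) = 0.47^(1/6) = 0.881758.
C = 0.881758 / 0.038 = 23.2 m^(1/2)/s.

23.2


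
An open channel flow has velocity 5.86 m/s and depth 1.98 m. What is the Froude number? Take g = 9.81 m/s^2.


The Froude number is defined as Fr = V / sqrt(g*y).
g*y = 9.81 * 1.98 = 19.4238.
sqrt(g*y) = sqrt(19.4238) = 4.4072.
Fr = 5.86 / 4.4072 = 1.3296.

1.3296


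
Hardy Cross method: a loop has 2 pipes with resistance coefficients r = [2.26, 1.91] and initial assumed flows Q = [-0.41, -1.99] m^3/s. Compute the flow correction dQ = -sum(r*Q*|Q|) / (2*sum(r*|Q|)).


Numerator terms (r*Q*|Q|): 2.26*-0.41*|-0.41| = -0.3799; 1.91*-1.99*|-1.99| = -7.5638.
Sum of numerator = -7.9437.
Denominator terms (r*|Q|): 2.26*|-0.41| = 0.9266; 1.91*|-1.99| = 3.8009.
2 * sum of denominator = 2 * 4.7275 = 9.455.
dQ = --7.9437 / 9.455 = 0.8402 m^3/s.

0.8402


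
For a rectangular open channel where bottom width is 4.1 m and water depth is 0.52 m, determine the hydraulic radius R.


For a rectangular section:
Flow area A = b * y = 4.1 * 0.52 = 2.13 m^2.
Wetted perimeter P = b + 2y = 4.1 + 2*0.52 = 5.14 m.
Hydraulic radius R = A/P = 2.13 / 5.14 = 0.4148 m.

0.4148


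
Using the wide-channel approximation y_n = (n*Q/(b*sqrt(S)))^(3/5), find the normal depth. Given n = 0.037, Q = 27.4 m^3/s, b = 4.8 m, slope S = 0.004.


We use the wide-channel approximation y_n = (n*Q/(b*sqrt(S)))^(3/5).
sqrt(S) = sqrt(0.004) = 0.063246.
Numerator: n*Q = 0.037 * 27.4 = 1.0138.
Denominator: b*sqrt(S) = 4.8 * 0.063246 = 0.303581.
arg = 3.3395.
y_n = 3.3395^(3/5) = 2.0616 m.

2.0616


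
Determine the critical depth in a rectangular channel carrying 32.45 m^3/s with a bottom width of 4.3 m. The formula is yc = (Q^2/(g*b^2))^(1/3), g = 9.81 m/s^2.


Using yc = (Q^2 / (g * b^2))^(1/3):
Q^2 = 32.45^2 = 1053.0.
g * b^2 = 9.81 * 4.3^2 = 9.81 * 18.49 = 181.39.
Q^2 / (g*b^2) = 1053.0 / 181.39 = 5.8052.
yc = 5.8052^(1/3) = 1.7972 m.

1.7972


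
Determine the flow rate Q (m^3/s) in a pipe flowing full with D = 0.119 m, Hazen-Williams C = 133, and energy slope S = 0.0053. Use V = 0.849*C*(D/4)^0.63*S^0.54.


For a full circular pipe, R = D/4 = 0.119/4 = 0.0297 m.
V = 0.849 * 133 * 0.0297^0.63 * 0.0053^0.54
  = 0.849 * 133 * 0.109219 * 0.059035
  = 0.7281 m/s.
Pipe area A = pi*D^2/4 = pi*0.119^2/4 = 0.0111 m^2.
Q = A * V = 0.0111 * 0.7281 = 0.0081 m^3/s.

0.0081


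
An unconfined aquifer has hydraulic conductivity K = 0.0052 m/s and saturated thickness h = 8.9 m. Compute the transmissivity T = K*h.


Transmissivity is defined as T = K * h.
T = 0.0052 * 8.9
  = 0.0463 m^2/s.

0.0463


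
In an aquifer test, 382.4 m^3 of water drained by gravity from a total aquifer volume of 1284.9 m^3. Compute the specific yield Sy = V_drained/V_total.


Specific yield Sy = Volume drained / Total volume.
Sy = 382.4 / 1284.9
   = 0.2976.

0.2976


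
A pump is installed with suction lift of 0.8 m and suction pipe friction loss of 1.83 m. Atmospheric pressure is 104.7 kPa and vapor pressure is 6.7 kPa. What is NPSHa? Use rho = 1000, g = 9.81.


NPSHa = p_atm/(rho*g) - z_s - hf_s - p_vap/(rho*g).
p_atm/(rho*g) = 104.7*1000 / (1000*9.81) = 10.673 m.
p_vap/(rho*g) = 6.7*1000 / (1000*9.81) = 0.683 m.
NPSHa = 10.673 - 0.8 - 1.83 - 0.683
      = 7.36 m.

7.36


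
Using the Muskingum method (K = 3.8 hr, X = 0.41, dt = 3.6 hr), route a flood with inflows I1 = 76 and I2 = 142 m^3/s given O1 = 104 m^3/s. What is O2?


Muskingum coefficients:
denom = 2*K*(1-X) + dt = 2*3.8*(1-0.41) + 3.6 = 8.084.
C0 = (dt - 2*K*X)/denom = (3.6 - 2*3.8*0.41)/8.084 = 0.0599.
C1 = (dt + 2*K*X)/denom = (3.6 + 2*3.8*0.41)/8.084 = 0.8308.
C2 = (2*K*(1-X) - dt)/denom = 0.1094.
O2 = C0*I2 + C1*I1 + C2*O1
   = 0.0599*142 + 0.8308*76 + 0.1094*104
   = 83.01 m^3/s.

83.01


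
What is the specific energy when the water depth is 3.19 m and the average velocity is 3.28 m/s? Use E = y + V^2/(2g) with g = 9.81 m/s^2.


Specific energy E = y + V^2/(2g).
Velocity head = V^2/(2g) = 3.28^2 / (2*9.81) = 10.7584 / 19.62 = 0.5483 m.
E = 3.19 + 0.5483 = 3.7383 m.

3.7383


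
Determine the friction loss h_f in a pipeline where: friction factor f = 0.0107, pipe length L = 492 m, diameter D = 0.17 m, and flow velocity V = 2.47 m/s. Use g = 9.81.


Darcy-Weisbach equation: h_f = f * (L/D) * V^2/(2g).
f * L/D = 0.0107 * 492/0.17 = 30.9671.
V^2/(2g) = 2.47^2 / (2*9.81) = 6.1009 / 19.62 = 0.311 m.
h_f = 30.9671 * 0.311 = 9.629 m.

9.629


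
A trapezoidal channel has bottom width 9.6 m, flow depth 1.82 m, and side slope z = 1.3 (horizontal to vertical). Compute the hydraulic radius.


For a trapezoidal section with side slope z:
A = (b + z*y)*y = (9.6 + 1.3*1.82)*1.82 = 21.778 m^2.
P = b + 2*y*sqrt(1 + z^2) = 9.6 + 2*1.82*sqrt(1 + 1.3^2) = 15.57 m.
R = A/P = 21.778 / 15.57 = 1.3987 m.

1.3987


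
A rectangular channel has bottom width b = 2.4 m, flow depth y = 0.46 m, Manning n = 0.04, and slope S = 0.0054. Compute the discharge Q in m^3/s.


For a rectangular channel, the cross-sectional area A = b * y = 2.4 * 0.46 = 1.1 m^2.
The wetted perimeter P = b + 2y = 2.4 + 2*0.46 = 3.32 m.
Hydraulic radius R = A/P = 1.1/3.32 = 0.3325 m.
Velocity V = (1/n)*R^(2/3)*S^(1/2) = (1/0.04)*0.3325^(2/3)*0.0054^(1/2) = 0.8818 m/s.
Discharge Q = A * V = 1.1 * 0.8818 = 0.973 m^3/s.

0.973


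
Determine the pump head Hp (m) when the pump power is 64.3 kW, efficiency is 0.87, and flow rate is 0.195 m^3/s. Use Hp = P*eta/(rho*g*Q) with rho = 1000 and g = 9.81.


Pump head formula: Hp = P * eta / (rho * g * Q).
Numerator: P * eta = 64.3 * 1000 * 0.87 = 55941.0 W.
Denominator: rho * g * Q = 1000 * 9.81 * 0.195 = 1912.95.
Hp = 55941.0 / 1912.95 = 29.24 m.

29.24


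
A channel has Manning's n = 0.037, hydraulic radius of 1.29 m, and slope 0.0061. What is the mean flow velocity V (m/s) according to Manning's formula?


Manning's equation gives V = (1/n) * R^(2/3) * S^(1/2).
First, compute R^(2/3) = 1.29^(2/3) = 1.185.
Next, S^(1/2) = 0.0061^(1/2) = 0.078102.
Then 1/n = 1/0.037 = 27.03.
V = 27.03 * 1.185 * 0.078102 = 2.5014 m/s.

2.5014


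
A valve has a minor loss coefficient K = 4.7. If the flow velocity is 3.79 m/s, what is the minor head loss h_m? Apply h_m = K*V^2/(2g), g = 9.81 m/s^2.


Minor loss formula: h_m = K * V^2/(2g).
V^2 = 3.79^2 = 14.3641.
V^2/(2g) = 14.3641 / 19.62 = 0.7321 m.
h_m = 4.7 * 0.7321 = 3.4409 m.

3.4409


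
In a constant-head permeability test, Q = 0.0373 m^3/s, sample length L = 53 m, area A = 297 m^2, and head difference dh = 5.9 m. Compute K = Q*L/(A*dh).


From K = Q*L / (A*dh):
Numerator: Q*L = 0.0373 * 53 = 1.9769.
Denominator: A*dh = 297 * 5.9 = 1752.3.
K = 1.9769 / 1752.3 = 0.001128 m/s.

0.001128


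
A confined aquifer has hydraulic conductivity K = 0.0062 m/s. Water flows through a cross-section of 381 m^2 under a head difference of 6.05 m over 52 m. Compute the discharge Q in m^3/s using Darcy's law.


Darcy's law: Q = K * A * i, where i = dh/L.
Hydraulic gradient i = 6.05 / 52 = 0.116346.
Q = 0.0062 * 381 * 0.116346
  = 0.2748 m^3/s.

0.2748


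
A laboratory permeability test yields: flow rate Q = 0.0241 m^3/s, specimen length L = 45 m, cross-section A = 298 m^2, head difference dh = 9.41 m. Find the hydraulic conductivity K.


From K = Q*L / (A*dh):
Numerator: Q*L = 0.0241 * 45 = 1.0845.
Denominator: A*dh = 298 * 9.41 = 2804.18.
K = 1.0845 / 2804.18 = 0.000387 m/s.

0.000387


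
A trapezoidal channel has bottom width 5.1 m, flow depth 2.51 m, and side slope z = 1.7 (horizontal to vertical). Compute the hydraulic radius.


For a trapezoidal section with side slope z:
A = (b + z*y)*y = (5.1 + 1.7*2.51)*2.51 = 23.511 m^2.
P = b + 2*y*sqrt(1 + z^2) = 5.1 + 2*2.51*sqrt(1 + 1.7^2) = 15.001 m.
R = A/P = 23.511 / 15.001 = 1.5673 m.

1.5673


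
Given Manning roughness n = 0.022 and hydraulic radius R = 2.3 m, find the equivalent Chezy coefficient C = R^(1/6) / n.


The Chezy coefficient relates to Manning's n through C = R^(1/6) / n.
R^(1/6) = 2.3^(1/6) = 1.148915.
C = 1.148915 / 0.022 = 52.22 m^(1/2)/s.

52.22


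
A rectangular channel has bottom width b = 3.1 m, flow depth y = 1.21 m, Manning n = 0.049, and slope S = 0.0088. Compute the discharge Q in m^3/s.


For a rectangular channel, the cross-sectional area A = b * y = 3.1 * 1.21 = 3.75 m^2.
The wetted perimeter P = b + 2y = 3.1 + 2*1.21 = 5.52 m.
Hydraulic radius R = A/P = 3.75/5.52 = 0.6795 m.
Velocity V = (1/n)*R^(2/3)*S^(1/2) = (1/0.049)*0.6795^(2/3)*0.0088^(1/2) = 1.4797 m/s.
Discharge Q = A * V = 3.75 * 1.4797 = 5.55 m^3/s.

5.55


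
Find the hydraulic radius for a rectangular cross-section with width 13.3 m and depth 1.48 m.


For a rectangular section:
Flow area A = b * y = 13.3 * 1.48 = 19.68 m^2.
Wetted perimeter P = b + 2y = 13.3 + 2*1.48 = 16.26 m.
Hydraulic radius R = A/P = 19.68 / 16.26 = 1.2106 m.

1.2106


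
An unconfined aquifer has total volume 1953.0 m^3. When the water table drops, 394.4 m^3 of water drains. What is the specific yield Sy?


Specific yield Sy = Volume drained / Total volume.
Sy = 394.4 / 1953.0
   = 0.2019.

0.2019


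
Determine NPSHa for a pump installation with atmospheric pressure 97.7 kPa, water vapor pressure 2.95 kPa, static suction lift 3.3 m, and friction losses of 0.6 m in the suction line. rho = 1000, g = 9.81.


NPSHa = p_atm/(rho*g) - z_s - hf_s - p_vap/(rho*g).
p_atm/(rho*g) = 97.7*1000 / (1000*9.81) = 9.959 m.
p_vap/(rho*g) = 2.95*1000 / (1000*9.81) = 0.301 m.
NPSHa = 9.959 - 3.3 - 0.6 - 0.301
      = 5.76 m.

5.76


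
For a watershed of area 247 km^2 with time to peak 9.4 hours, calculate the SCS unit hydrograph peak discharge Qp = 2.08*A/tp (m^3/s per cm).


SCS formula: Qp = 2.08 * A / tp.
Qp = 2.08 * 247 / 9.4
   = 513.76 / 9.4
   = 54.66 m^3/s per cm.

54.66


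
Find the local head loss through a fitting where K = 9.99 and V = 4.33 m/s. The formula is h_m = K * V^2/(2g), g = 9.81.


Minor loss formula: h_m = K * V^2/(2g).
V^2 = 4.33^2 = 18.7489.
V^2/(2g) = 18.7489 / 19.62 = 0.9556 m.
h_m = 9.99 * 0.9556 = 9.5465 m.

9.5465


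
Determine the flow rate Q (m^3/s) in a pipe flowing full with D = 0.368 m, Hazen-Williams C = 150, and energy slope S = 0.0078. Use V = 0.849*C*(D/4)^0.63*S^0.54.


For a full circular pipe, R = D/4 = 0.368/4 = 0.092 m.
V = 0.849 * 150 * 0.092^0.63 * 0.0078^0.54
  = 0.849 * 150 * 0.222426 * 0.072733
  = 2.0602 m/s.
Pipe area A = pi*D^2/4 = pi*0.368^2/4 = 0.1064 m^2.
Q = A * V = 0.1064 * 2.0602 = 0.2191 m^3/s.

0.2191


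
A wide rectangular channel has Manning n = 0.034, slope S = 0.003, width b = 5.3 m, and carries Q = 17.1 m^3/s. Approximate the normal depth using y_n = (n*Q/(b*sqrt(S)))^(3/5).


We use the wide-channel approximation y_n = (n*Q/(b*sqrt(S)))^(3/5).
sqrt(S) = sqrt(0.003) = 0.054772.
Numerator: n*Q = 0.034 * 17.1 = 0.5814.
Denominator: b*sqrt(S) = 5.3 * 0.054772 = 0.290292.
arg = 2.0028.
y_n = 2.0028^(3/5) = 1.517 m.

1.517


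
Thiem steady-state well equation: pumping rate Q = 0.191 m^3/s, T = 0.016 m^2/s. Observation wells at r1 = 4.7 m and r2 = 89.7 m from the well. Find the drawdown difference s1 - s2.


Thiem equation: s1 - s2 = Q/(2*pi*T) * ln(r2/r1).
ln(r2/r1) = ln(89.7/4.7) = 2.9489.
Q/(2*pi*T) = 0.191 / (2*pi*0.016) = 0.191 / 0.1005 = 1.8999.
s1 - s2 = 1.8999 * 2.9489 = 5.6027 m.

5.6027


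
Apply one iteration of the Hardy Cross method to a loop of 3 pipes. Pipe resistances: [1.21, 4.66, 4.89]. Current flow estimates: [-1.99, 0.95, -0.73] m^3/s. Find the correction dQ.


Numerator terms (r*Q*|Q|): 1.21*-1.99*|-1.99| = -4.7917; 4.66*0.95*|0.95| = 4.2056; 4.89*-0.73*|-0.73| = -2.6059.
Sum of numerator = -3.192.
Denominator terms (r*|Q|): 1.21*|-1.99| = 2.4079; 4.66*|0.95| = 4.427; 4.89*|-0.73| = 3.5697.
2 * sum of denominator = 2 * 10.4046 = 20.8092.
dQ = --3.192 / 20.8092 = 0.1534 m^3/s.

0.1534


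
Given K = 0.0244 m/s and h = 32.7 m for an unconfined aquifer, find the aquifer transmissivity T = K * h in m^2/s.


Transmissivity is defined as T = K * h.
T = 0.0244 * 32.7
  = 0.7979 m^2/s.

0.7979


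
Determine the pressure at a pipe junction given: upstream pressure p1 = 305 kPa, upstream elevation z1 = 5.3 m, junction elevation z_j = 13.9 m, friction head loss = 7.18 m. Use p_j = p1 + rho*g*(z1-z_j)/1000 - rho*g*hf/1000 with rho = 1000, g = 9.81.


Junction pressure: p_j = p1 + rho*g*(z1 - z_j)/1000 - rho*g*hf/1000.
Elevation term = 1000*9.81*(5.3 - 13.9)/1000 = -84.366 kPa.
Friction term = 1000*9.81*7.18/1000 = 70.436 kPa.
p_j = 305 + -84.366 - 70.436 = 150.2 kPa.

150.2


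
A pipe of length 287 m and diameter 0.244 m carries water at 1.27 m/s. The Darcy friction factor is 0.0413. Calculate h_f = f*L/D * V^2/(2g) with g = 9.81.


Darcy-Weisbach equation: h_f = f * (L/D) * V^2/(2g).
f * L/D = 0.0413 * 287/0.244 = 48.5783.
V^2/(2g) = 1.27^2 / (2*9.81) = 1.6129 / 19.62 = 0.0822 m.
h_f = 48.5783 * 0.0822 = 3.993 m.

3.993


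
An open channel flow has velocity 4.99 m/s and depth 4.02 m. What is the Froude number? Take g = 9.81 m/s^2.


The Froude number is defined as Fr = V / sqrt(g*y).
g*y = 9.81 * 4.02 = 39.4362.
sqrt(g*y) = sqrt(39.4362) = 6.2798.
Fr = 4.99 / 6.2798 = 0.7946.

0.7946


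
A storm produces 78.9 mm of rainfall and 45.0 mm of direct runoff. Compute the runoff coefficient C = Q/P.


The runoff coefficient C = runoff depth / rainfall depth.
C = 45.0 / 78.9
  = 0.5703.

0.5703


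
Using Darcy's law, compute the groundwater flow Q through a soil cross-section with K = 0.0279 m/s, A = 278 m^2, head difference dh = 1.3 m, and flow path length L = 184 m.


Darcy's law: Q = K * A * i, where i = dh/L.
Hydraulic gradient i = 1.3 / 184 = 0.007065.
Q = 0.0279 * 278 * 0.007065
  = 0.0548 m^3/s.

0.0548


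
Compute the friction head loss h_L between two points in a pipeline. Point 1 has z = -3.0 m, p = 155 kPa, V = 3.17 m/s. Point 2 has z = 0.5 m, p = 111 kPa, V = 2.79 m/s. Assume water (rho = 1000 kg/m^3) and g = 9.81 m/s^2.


Total head at each section: H = z + p/(rho*g) + V^2/(2g).
H1 = -3.0 + 155*1000/(1000*9.81) + 3.17^2/(2*9.81)
   = -3.0 + 15.8 + 0.5122
   = 13.312 m.
H2 = 0.5 + 111*1000/(1000*9.81) + 2.79^2/(2*9.81)
   = 0.5 + 11.315 + 0.3967
   = 12.212 m.
h_L = H1 - H2 = 13.312 - 12.212 = 1.101 m.

1.101


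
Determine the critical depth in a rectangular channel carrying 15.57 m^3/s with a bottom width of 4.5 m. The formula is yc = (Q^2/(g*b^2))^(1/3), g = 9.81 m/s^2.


Using yc = (Q^2 / (g * b^2))^(1/3):
Q^2 = 15.57^2 = 242.42.
g * b^2 = 9.81 * 4.5^2 = 9.81 * 20.25 = 198.65.
Q^2 / (g*b^2) = 242.42 / 198.65 = 1.2203.
yc = 1.2203^(1/3) = 1.0686 m.

1.0686


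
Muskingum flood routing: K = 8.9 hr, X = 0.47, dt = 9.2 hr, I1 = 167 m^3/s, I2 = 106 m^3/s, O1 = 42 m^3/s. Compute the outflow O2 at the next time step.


Muskingum coefficients:
denom = 2*K*(1-X) + dt = 2*8.9*(1-0.47) + 9.2 = 18.634.
C0 = (dt - 2*K*X)/denom = (9.2 - 2*8.9*0.47)/18.634 = 0.0448.
C1 = (dt + 2*K*X)/denom = (9.2 + 2*8.9*0.47)/18.634 = 0.9427.
C2 = (2*K*(1-X) - dt)/denom = 0.0126.
O2 = C0*I2 + C1*I1 + C2*O1
   = 0.0448*106 + 0.9427*167 + 0.0126*42
   = 162.7 m^3/s.

162.7


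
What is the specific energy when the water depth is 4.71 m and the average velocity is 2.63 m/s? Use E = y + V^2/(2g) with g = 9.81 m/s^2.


Specific energy E = y + V^2/(2g).
Velocity head = V^2/(2g) = 2.63^2 / (2*9.81) = 6.9169 / 19.62 = 0.3525 m.
E = 4.71 + 0.3525 = 5.0625 m.

5.0625


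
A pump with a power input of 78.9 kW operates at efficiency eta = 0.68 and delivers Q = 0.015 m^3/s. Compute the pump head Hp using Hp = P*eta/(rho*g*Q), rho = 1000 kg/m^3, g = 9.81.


Pump head formula: Hp = P * eta / (rho * g * Q).
Numerator: P * eta = 78.9 * 1000 * 0.68 = 53652.0 W.
Denominator: rho * g * Q = 1000 * 9.81 * 0.015 = 147.15.
Hp = 53652.0 / 147.15 = 364.61 m.

364.61


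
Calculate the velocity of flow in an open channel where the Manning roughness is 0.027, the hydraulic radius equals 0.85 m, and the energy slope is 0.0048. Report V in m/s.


Manning's equation gives V = (1/n) * R^(2/3) * S^(1/2).
First, compute R^(2/3) = 0.85^(2/3) = 0.8973.
Next, S^(1/2) = 0.0048^(1/2) = 0.069282.
Then 1/n = 1/0.027 = 37.04.
V = 37.04 * 0.8973 * 0.069282 = 2.3025 m/s.

2.3025


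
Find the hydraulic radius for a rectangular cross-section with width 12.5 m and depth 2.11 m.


For a rectangular section:
Flow area A = b * y = 12.5 * 2.11 = 26.38 m^2.
Wetted perimeter P = b + 2y = 12.5 + 2*2.11 = 16.72 m.
Hydraulic radius R = A/P = 26.38 / 16.72 = 1.5775 m.

1.5775


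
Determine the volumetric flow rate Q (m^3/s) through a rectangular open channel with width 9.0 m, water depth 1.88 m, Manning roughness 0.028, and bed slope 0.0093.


For a rectangular channel, the cross-sectional area A = b * y = 9.0 * 1.88 = 16.92 m^2.
The wetted perimeter P = b + 2y = 9.0 + 2*1.88 = 12.76 m.
Hydraulic radius R = A/P = 16.92/12.76 = 1.326 m.
Velocity V = (1/n)*R^(2/3)*S^(1/2) = (1/0.028)*1.326^(2/3)*0.0093^(1/2) = 4.157 m/s.
Discharge Q = A * V = 16.92 * 4.157 = 70.337 m^3/s.

70.337


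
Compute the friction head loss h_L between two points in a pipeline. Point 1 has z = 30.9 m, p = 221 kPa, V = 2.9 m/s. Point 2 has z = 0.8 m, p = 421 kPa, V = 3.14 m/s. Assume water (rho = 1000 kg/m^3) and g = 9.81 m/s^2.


Total head at each section: H = z + p/(rho*g) + V^2/(2g).
H1 = 30.9 + 221*1000/(1000*9.81) + 2.9^2/(2*9.81)
   = 30.9 + 22.528 + 0.4286
   = 53.857 m.
H2 = 0.8 + 421*1000/(1000*9.81) + 3.14^2/(2*9.81)
   = 0.8 + 42.915 + 0.5025
   = 44.218 m.
h_L = H1 - H2 = 53.857 - 44.218 = 9.639 m.

9.639


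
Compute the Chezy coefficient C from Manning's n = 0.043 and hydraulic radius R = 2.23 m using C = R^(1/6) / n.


The Chezy coefficient relates to Manning's n through C = R^(1/6) / n.
R^(1/6) = 2.23^(1/6) = 1.143012.
C = 1.143012 / 0.043 = 26.58 m^(1/2)/s.

26.58


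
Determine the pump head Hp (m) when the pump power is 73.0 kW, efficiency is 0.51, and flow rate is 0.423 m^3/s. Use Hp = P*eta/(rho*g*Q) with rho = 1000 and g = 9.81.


Pump head formula: Hp = P * eta / (rho * g * Q).
Numerator: P * eta = 73.0 * 1000 * 0.51 = 37230.0 W.
Denominator: rho * g * Q = 1000 * 9.81 * 0.423 = 4149.63.
Hp = 37230.0 / 4149.63 = 8.97 m.

8.97


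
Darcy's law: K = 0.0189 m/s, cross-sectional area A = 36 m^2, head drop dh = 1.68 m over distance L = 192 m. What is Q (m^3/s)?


Darcy's law: Q = K * A * i, where i = dh/L.
Hydraulic gradient i = 1.68 / 192 = 0.00875.
Q = 0.0189 * 36 * 0.00875
  = 0.006 m^3/s.

0.006


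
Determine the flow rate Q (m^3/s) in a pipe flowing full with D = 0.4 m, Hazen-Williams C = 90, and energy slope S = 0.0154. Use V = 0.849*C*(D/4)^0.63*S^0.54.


For a full circular pipe, R = D/4 = 0.4/4 = 0.1 m.
V = 0.849 * 90 * 0.1^0.63 * 0.0154^0.54
  = 0.849 * 90 * 0.234423 * 0.105017
  = 1.8811 m/s.
Pipe area A = pi*D^2/4 = pi*0.4^2/4 = 0.1257 m^2.
Q = A * V = 0.1257 * 1.8811 = 0.2364 m^3/s.

0.2364


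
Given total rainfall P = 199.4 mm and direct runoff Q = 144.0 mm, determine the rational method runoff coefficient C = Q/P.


The runoff coefficient C = runoff depth / rainfall depth.
C = 144.0 / 199.4
  = 0.7222.

0.7222


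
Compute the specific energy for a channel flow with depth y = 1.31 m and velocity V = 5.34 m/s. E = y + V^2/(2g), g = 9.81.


Specific energy E = y + V^2/(2g).
Velocity head = V^2/(2g) = 5.34^2 / (2*9.81) = 28.5156 / 19.62 = 1.4534 m.
E = 1.31 + 1.4534 = 2.7634 m.

2.7634


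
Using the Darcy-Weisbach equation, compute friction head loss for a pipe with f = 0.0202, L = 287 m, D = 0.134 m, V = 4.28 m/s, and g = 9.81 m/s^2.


Darcy-Weisbach equation: h_f = f * (L/D) * V^2/(2g).
f * L/D = 0.0202 * 287/0.134 = 43.2642.
V^2/(2g) = 4.28^2 / (2*9.81) = 18.3184 / 19.62 = 0.9337 m.
h_f = 43.2642 * 0.9337 = 40.394 m.

40.394


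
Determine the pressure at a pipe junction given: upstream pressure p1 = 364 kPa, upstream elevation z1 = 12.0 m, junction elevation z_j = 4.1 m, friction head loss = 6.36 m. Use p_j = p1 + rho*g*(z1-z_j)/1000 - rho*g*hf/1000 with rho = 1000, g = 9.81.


Junction pressure: p_j = p1 + rho*g*(z1 - z_j)/1000 - rho*g*hf/1000.
Elevation term = 1000*9.81*(12.0 - 4.1)/1000 = 77.499 kPa.
Friction term = 1000*9.81*6.36/1000 = 62.392 kPa.
p_j = 364 + 77.499 - 62.392 = 379.11 kPa.

379.11


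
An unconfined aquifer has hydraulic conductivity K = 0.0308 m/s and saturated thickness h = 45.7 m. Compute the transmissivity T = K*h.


Transmissivity is defined as T = K * h.
T = 0.0308 * 45.7
  = 1.4076 m^2/s.

1.4076


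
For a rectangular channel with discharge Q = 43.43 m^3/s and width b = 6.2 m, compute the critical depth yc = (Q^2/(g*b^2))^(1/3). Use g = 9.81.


Using yc = (Q^2 / (g * b^2))^(1/3):
Q^2 = 43.43^2 = 1886.16.
g * b^2 = 9.81 * 6.2^2 = 9.81 * 38.44 = 377.1.
Q^2 / (g*b^2) = 1886.16 / 377.1 = 5.0018.
yc = 5.0018^(1/3) = 1.7102 m.

1.7102


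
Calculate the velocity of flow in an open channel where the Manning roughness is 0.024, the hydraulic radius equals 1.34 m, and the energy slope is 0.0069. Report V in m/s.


Manning's equation gives V = (1/n) * R^(2/3) * S^(1/2).
First, compute R^(2/3) = 1.34^(2/3) = 1.2154.
Next, S^(1/2) = 0.0069^(1/2) = 0.083066.
Then 1/n = 1/0.024 = 41.67.
V = 41.67 * 1.2154 * 0.083066 = 4.2068 m/s.

4.2068


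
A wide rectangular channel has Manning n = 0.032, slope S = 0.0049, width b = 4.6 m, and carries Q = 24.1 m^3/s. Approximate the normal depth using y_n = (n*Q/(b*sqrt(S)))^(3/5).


We use the wide-channel approximation y_n = (n*Q/(b*sqrt(S)))^(3/5).
sqrt(S) = sqrt(0.0049) = 0.07.
Numerator: n*Q = 0.032 * 24.1 = 0.7712.
Denominator: b*sqrt(S) = 4.6 * 0.07 = 0.322.
arg = 2.395.
y_n = 2.395^(3/5) = 1.6888 m.

1.6888


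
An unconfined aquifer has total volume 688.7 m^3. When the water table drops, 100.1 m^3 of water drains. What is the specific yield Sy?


Specific yield Sy = Volume drained / Total volume.
Sy = 100.1 / 688.7
   = 0.1453.

0.1453


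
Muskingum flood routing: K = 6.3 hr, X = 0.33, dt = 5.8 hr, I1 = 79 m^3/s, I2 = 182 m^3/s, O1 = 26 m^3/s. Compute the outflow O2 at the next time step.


Muskingum coefficients:
denom = 2*K*(1-X) + dt = 2*6.3*(1-0.33) + 5.8 = 14.242.
C0 = (dt - 2*K*X)/denom = (5.8 - 2*6.3*0.33)/14.242 = 0.1153.
C1 = (dt + 2*K*X)/denom = (5.8 + 2*6.3*0.33)/14.242 = 0.6992.
C2 = (2*K*(1-X) - dt)/denom = 0.1855.
O2 = C0*I2 + C1*I1 + C2*O1
   = 0.1153*182 + 0.6992*79 + 0.1855*26
   = 81.04 m^3/s.

81.04


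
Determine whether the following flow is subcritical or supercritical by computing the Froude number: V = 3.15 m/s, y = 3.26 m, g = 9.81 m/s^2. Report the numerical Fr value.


The Froude number is defined as Fr = V / sqrt(g*y).
g*y = 9.81 * 3.26 = 31.9806.
sqrt(g*y) = sqrt(31.9806) = 5.6551.
Fr = 3.15 / 5.6551 = 0.557.
Since Fr < 1, the flow is subcritical.

0.557


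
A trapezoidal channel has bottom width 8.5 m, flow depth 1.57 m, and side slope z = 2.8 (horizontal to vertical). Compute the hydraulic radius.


For a trapezoidal section with side slope z:
A = (b + z*y)*y = (8.5 + 2.8*1.57)*1.57 = 20.247 m^2.
P = b + 2*y*sqrt(1 + z^2) = 8.5 + 2*1.57*sqrt(1 + 2.8^2) = 17.836 m.
R = A/P = 20.247 / 17.836 = 1.1352 m.

1.1352


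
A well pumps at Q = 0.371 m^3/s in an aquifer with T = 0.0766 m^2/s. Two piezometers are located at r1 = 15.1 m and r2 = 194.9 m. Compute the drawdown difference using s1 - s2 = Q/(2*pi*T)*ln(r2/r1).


Thiem equation: s1 - s2 = Q/(2*pi*T) * ln(r2/r1).
ln(r2/r1) = ln(194.9/15.1) = 2.5578.
Q/(2*pi*T) = 0.371 / (2*pi*0.0766) = 0.371 / 0.4813 = 0.7708.
s1 - s2 = 0.7708 * 2.5578 = 1.9717 m.

1.9717


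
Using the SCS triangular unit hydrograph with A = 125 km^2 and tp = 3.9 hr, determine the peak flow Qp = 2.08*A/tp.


SCS formula: Qp = 2.08 * A / tp.
Qp = 2.08 * 125 / 3.9
   = 260.0 / 3.9
   = 66.67 m^3/s per cm.

66.67


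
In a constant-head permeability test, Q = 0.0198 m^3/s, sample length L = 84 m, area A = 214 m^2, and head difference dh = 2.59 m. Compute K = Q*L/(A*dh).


From K = Q*L / (A*dh):
Numerator: Q*L = 0.0198 * 84 = 1.6632.
Denominator: A*dh = 214 * 2.59 = 554.26.
K = 1.6632 / 554.26 = 0.003001 m/s.

0.003001


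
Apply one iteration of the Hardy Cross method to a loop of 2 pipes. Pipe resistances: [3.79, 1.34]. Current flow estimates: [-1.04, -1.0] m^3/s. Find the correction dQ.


Numerator terms (r*Q*|Q|): 3.79*-1.04*|-1.04| = -4.0993; 1.34*-1.0*|-1.0| = -1.34.
Sum of numerator = -5.4393.
Denominator terms (r*|Q|): 3.79*|-1.04| = 3.9416; 1.34*|-1.0| = 1.34.
2 * sum of denominator = 2 * 5.2816 = 10.5632.
dQ = --5.4393 / 10.5632 = 0.5149 m^3/s.

0.5149


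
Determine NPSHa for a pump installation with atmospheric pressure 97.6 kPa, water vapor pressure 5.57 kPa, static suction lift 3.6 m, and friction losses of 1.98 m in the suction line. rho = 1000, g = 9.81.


NPSHa = p_atm/(rho*g) - z_s - hf_s - p_vap/(rho*g).
p_atm/(rho*g) = 97.6*1000 / (1000*9.81) = 9.949 m.
p_vap/(rho*g) = 5.57*1000 / (1000*9.81) = 0.568 m.
NPSHa = 9.949 - 3.6 - 1.98 - 0.568
      = 3.8 m.

3.8


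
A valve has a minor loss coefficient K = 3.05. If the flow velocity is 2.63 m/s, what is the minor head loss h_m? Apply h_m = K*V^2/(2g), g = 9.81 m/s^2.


Minor loss formula: h_m = K * V^2/(2g).
V^2 = 2.63^2 = 6.9169.
V^2/(2g) = 6.9169 / 19.62 = 0.3525 m.
h_m = 3.05 * 0.3525 = 1.0753 m.

1.0753


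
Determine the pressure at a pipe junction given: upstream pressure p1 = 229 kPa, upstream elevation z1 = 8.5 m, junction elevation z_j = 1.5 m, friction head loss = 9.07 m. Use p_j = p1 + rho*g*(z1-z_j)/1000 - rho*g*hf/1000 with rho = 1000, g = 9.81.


Junction pressure: p_j = p1 + rho*g*(z1 - z_j)/1000 - rho*g*hf/1000.
Elevation term = 1000*9.81*(8.5 - 1.5)/1000 = 68.67 kPa.
Friction term = 1000*9.81*9.07/1000 = 88.977 kPa.
p_j = 229 + 68.67 - 88.977 = 208.69 kPa.

208.69


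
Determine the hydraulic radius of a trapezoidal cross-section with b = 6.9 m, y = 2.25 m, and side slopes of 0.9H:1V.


For a trapezoidal section with side slope z:
A = (b + z*y)*y = (6.9 + 0.9*2.25)*2.25 = 20.081 m^2.
P = b + 2*y*sqrt(1 + z^2) = 6.9 + 2*2.25*sqrt(1 + 0.9^2) = 12.954 m.
R = A/P = 20.081 / 12.954 = 1.5502 m.

1.5502


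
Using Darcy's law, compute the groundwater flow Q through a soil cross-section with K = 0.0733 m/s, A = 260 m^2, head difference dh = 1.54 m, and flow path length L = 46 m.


Darcy's law: Q = K * A * i, where i = dh/L.
Hydraulic gradient i = 1.54 / 46 = 0.033478.
Q = 0.0733 * 260 * 0.033478
  = 0.638 m^3/s.

0.638


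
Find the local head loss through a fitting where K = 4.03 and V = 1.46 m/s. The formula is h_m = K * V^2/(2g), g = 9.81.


Minor loss formula: h_m = K * V^2/(2g).
V^2 = 1.46^2 = 2.1316.
V^2/(2g) = 2.1316 / 19.62 = 0.1086 m.
h_m = 4.03 * 0.1086 = 0.4378 m.

0.4378


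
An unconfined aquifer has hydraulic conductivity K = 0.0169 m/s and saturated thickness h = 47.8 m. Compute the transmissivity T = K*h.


Transmissivity is defined as T = K * h.
T = 0.0169 * 47.8
  = 0.8078 m^2/s.

0.8078


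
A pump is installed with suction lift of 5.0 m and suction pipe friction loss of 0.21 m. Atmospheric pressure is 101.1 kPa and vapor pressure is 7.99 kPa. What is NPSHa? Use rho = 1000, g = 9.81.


NPSHa = p_atm/(rho*g) - z_s - hf_s - p_vap/(rho*g).
p_atm/(rho*g) = 101.1*1000 / (1000*9.81) = 10.306 m.
p_vap/(rho*g) = 7.99*1000 / (1000*9.81) = 0.814 m.
NPSHa = 10.306 - 5.0 - 0.21 - 0.814
      = 4.28 m.

4.28


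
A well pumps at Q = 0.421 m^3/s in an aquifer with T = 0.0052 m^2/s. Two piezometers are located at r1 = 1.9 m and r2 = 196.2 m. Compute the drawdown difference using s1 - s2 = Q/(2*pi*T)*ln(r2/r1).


Thiem equation: s1 - s2 = Q/(2*pi*T) * ln(r2/r1).
ln(r2/r1) = ln(196.2/1.9) = 4.6373.
Q/(2*pi*T) = 0.421 / (2*pi*0.0052) = 0.421 / 0.0327 = 12.8854.
s1 - s2 = 12.8854 * 4.6373 = 59.7534 m.

59.7534


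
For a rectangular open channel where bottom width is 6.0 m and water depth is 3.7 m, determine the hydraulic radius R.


For a rectangular section:
Flow area A = b * y = 6.0 * 3.7 = 22.2 m^2.
Wetted perimeter P = b + 2y = 6.0 + 2*3.7 = 13.4 m.
Hydraulic radius R = A/P = 22.2 / 13.4 = 1.6567 m.

1.6567


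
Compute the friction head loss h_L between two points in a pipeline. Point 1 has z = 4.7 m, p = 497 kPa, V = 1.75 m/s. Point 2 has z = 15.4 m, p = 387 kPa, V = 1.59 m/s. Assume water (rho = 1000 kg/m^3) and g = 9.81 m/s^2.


Total head at each section: H = z + p/(rho*g) + V^2/(2g).
H1 = 4.7 + 497*1000/(1000*9.81) + 1.75^2/(2*9.81)
   = 4.7 + 50.663 + 0.1561
   = 55.519 m.
H2 = 15.4 + 387*1000/(1000*9.81) + 1.59^2/(2*9.81)
   = 15.4 + 39.45 + 0.1289
   = 54.978 m.
h_L = H1 - H2 = 55.519 - 54.978 = 0.54 m.

0.54


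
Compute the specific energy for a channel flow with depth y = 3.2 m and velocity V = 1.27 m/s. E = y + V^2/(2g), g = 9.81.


Specific energy E = y + V^2/(2g).
Velocity head = V^2/(2g) = 1.27^2 / (2*9.81) = 1.6129 / 19.62 = 0.0822 m.
E = 3.2 + 0.0822 = 3.2822 m.

3.2822


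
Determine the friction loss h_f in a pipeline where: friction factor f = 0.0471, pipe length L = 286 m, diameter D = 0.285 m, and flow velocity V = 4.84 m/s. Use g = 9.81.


Darcy-Weisbach equation: h_f = f * (L/D) * V^2/(2g).
f * L/D = 0.0471 * 286/0.285 = 47.2653.
V^2/(2g) = 4.84^2 / (2*9.81) = 23.4256 / 19.62 = 1.194 m.
h_f = 47.2653 * 1.194 = 56.433 m.

56.433


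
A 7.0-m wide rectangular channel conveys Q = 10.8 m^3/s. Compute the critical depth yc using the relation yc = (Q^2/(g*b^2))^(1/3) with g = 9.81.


Using yc = (Q^2 / (g * b^2))^(1/3):
Q^2 = 10.8^2 = 116.64.
g * b^2 = 9.81 * 7.0^2 = 9.81 * 49.0 = 480.69.
Q^2 / (g*b^2) = 116.64 / 480.69 = 0.2427.
yc = 0.2427^(1/3) = 0.6237 m.

0.6237


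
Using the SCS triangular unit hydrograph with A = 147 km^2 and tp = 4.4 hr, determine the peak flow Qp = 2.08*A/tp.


SCS formula: Qp = 2.08 * A / tp.
Qp = 2.08 * 147 / 4.4
   = 305.76 / 4.4
   = 69.49 m^3/s per cm.

69.49


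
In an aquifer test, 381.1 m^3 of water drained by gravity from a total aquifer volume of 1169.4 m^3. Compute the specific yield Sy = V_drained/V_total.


Specific yield Sy = Volume drained / Total volume.
Sy = 381.1 / 1169.4
   = 0.3259.

0.3259


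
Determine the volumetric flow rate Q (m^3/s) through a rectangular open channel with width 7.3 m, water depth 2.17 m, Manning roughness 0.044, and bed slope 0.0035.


For a rectangular channel, the cross-sectional area A = b * y = 7.3 * 2.17 = 15.84 m^2.
The wetted perimeter P = b + 2y = 7.3 + 2*2.17 = 11.64 m.
Hydraulic radius R = A/P = 15.84/11.64 = 1.3609 m.
Velocity V = (1/n)*R^(2/3)*S^(1/2) = (1/0.044)*1.3609^(2/3)*0.0035^(1/2) = 1.6512 m/s.
Discharge Q = A * V = 15.84 * 1.6512 = 26.157 m^3/s.

26.157


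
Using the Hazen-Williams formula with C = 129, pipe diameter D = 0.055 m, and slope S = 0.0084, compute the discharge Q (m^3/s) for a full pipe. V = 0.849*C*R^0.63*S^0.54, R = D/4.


For a full circular pipe, R = D/4 = 0.055/4 = 0.0138 m.
V = 0.849 * 129 * 0.0138^0.63 * 0.0084^0.54
  = 0.849 * 129 * 0.067163 * 0.075703
  = 0.5569 m/s.
Pipe area A = pi*D^2/4 = pi*0.055^2/4 = 0.0024 m^2.
Q = A * V = 0.0024 * 0.5569 = 0.0013 m^3/s.

0.0013


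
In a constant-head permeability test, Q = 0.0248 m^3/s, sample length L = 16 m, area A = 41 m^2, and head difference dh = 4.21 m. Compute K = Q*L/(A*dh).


From K = Q*L / (A*dh):
Numerator: Q*L = 0.0248 * 16 = 0.3968.
Denominator: A*dh = 41 * 4.21 = 172.61.
K = 0.3968 / 172.61 = 0.002299 m/s.

0.002299


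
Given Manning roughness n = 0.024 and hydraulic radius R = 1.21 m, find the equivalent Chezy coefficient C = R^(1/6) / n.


The Chezy coefficient relates to Manning's n through C = R^(1/6) / n.
R^(1/6) = 1.21^(1/6) = 1.03228.
C = 1.03228 / 0.024 = 43.01 m^(1/2)/s.

43.01


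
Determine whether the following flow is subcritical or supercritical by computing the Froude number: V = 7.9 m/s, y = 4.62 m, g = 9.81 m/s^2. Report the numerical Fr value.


The Froude number is defined as Fr = V / sqrt(g*y).
g*y = 9.81 * 4.62 = 45.3222.
sqrt(g*y) = sqrt(45.3222) = 6.7322.
Fr = 7.9 / 6.7322 = 1.1735.
Since Fr > 1, the flow is supercritical.

1.1735


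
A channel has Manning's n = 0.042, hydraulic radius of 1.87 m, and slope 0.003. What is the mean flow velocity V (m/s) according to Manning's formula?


Manning's equation gives V = (1/n) * R^(2/3) * S^(1/2).
First, compute R^(2/3) = 1.87^(2/3) = 1.5178.
Next, S^(1/2) = 0.003^(1/2) = 0.054772.
Then 1/n = 1/0.042 = 23.81.
V = 23.81 * 1.5178 * 0.054772 = 1.9794 m/s.

1.9794
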